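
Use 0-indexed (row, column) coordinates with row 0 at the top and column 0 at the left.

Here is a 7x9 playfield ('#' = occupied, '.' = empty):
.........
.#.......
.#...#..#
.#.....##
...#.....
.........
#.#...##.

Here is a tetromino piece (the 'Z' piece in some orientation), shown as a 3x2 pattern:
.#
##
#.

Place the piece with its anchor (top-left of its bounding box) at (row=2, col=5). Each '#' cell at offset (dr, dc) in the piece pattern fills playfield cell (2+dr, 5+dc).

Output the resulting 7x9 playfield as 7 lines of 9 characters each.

Answer: .........
.#.......
.#...##.#
.#...####
...#.#...
.........
#.#...##.

Derivation:
Fill (2+0,5+1) = (2,6)
Fill (2+1,5+0) = (3,5)
Fill (2+1,5+1) = (3,6)
Fill (2+2,5+0) = (4,5)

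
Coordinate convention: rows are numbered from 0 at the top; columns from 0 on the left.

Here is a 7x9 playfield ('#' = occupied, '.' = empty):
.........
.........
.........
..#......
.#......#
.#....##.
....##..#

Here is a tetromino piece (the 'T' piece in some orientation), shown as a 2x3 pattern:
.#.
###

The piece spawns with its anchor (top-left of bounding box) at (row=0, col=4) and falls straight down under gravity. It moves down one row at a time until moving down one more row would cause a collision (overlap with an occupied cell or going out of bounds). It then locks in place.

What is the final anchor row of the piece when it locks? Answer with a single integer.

Answer: 3

Derivation:
Spawn at (row=0, col=4). Try each row:
  row 0: fits
  row 1: fits
  row 2: fits
  row 3: fits
  row 4: blocked -> lock at row 3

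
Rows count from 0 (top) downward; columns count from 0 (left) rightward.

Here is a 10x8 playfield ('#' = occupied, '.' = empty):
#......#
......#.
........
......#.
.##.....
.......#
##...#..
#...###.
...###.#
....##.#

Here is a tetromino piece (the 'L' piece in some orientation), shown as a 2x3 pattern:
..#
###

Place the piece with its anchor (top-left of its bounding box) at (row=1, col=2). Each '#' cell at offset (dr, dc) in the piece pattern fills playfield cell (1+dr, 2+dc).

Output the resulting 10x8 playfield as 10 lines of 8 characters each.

Fill (1+0,2+2) = (1,4)
Fill (1+1,2+0) = (2,2)
Fill (1+1,2+1) = (2,3)
Fill (1+1,2+2) = (2,4)

Answer: #......#
....#.#.
..###...
......#.
.##.....
.......#
##...#..
#...###.
...###.#
....##.#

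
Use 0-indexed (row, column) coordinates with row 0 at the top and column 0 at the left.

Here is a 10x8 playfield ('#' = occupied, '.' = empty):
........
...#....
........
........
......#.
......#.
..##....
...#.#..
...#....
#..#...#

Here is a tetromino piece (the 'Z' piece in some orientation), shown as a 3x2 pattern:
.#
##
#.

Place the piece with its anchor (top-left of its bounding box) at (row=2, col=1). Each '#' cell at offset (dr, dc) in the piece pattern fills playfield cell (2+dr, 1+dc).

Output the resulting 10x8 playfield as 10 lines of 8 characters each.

Answer: ........
...#....
..#.....
.##.....
.#....#.
......#.
..##....
...#.#..
...#....
#..#...#

Derivation:
Fill (2+0,1+1) = (2,2)
Fill (2+1,1+0) = (3,1)
Fill (2+1,1+1) = (3,2)
Fill (2+2,1+0) = (4,1)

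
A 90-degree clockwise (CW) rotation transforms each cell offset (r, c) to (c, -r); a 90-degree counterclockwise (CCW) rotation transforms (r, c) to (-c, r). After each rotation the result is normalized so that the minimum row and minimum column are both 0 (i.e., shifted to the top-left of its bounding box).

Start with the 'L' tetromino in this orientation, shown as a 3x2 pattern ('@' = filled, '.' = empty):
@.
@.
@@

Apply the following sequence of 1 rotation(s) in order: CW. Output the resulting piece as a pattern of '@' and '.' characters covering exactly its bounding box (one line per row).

Answer: @@@
@..

Derivation:
Start:
@.
@.
@@
After rotation 1 (CW):
@@@
@..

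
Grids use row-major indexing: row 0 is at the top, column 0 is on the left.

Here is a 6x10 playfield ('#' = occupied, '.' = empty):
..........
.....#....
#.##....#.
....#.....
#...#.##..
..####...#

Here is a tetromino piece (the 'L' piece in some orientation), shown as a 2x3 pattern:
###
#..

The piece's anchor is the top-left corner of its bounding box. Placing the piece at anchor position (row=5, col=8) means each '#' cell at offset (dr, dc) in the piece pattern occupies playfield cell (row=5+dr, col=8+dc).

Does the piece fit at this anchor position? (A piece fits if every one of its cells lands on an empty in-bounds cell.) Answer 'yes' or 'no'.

Check each piece cell at anchor (5, 8):
  offset (0,0) -> (5,8): empty -> OK
  offset (0,1) -> (5,9): occupied ('#') -> FAIL
  offset (0,2) -> (5,10): out of bounds -> FAIL
  offset (1,0) -> (6,8): out of bounds -> FAIL
All cells valid: no

Answer: no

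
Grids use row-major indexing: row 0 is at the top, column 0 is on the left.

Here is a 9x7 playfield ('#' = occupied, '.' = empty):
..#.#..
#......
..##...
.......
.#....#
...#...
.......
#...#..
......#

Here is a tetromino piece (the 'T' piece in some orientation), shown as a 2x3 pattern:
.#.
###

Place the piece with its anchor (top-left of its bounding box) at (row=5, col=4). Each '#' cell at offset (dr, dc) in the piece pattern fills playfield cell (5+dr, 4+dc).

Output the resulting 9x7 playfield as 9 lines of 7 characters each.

Answer: ..#.#..
#......
..##...
.......
.#....#
...#.#.
....###
#...#..
......#

Derivation:
Fill (5+0,4+1) = (5,5)
Fill (5+1,4+0) = (6,4)
Fill (5+1,4+1) = (6,5)
Fill (5+1,4+2) = (6,6)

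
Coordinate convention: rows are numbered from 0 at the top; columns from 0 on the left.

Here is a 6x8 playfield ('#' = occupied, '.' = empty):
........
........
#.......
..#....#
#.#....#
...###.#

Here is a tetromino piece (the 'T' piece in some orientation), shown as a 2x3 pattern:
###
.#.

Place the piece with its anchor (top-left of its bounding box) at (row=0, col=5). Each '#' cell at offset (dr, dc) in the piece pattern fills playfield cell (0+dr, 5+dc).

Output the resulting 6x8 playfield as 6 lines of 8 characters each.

Answer: .....###
......#.
#.......
..#....#
#.#....#
...###.#

Derivation:
Fill (0+0,5+0) = (0,5)
Fill (0+0,5+1) = (0,6)
Fill (0+0,5+2) = (0,7)
Fill (0+1,5+1) = (1,6)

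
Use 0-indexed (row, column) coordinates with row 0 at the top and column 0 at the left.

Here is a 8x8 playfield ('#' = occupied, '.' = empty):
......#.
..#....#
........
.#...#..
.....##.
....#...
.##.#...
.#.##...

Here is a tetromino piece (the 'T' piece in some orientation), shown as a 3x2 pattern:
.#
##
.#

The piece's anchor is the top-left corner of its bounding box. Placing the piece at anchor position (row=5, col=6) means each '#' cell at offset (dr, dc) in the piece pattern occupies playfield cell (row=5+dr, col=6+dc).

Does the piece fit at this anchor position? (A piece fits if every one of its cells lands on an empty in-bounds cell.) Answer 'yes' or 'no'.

Check each piece cell at anchor (5, 6):
  offset (0,1) -> (5,7): empty -> OK
  offset (1,0) -> (6,6): empty -> OK
  offset (1,1) -> (6,7): empty -> OK
  offset (2,1) -> (7,7): empty -> OK
All cells valid: yes

Answer: yes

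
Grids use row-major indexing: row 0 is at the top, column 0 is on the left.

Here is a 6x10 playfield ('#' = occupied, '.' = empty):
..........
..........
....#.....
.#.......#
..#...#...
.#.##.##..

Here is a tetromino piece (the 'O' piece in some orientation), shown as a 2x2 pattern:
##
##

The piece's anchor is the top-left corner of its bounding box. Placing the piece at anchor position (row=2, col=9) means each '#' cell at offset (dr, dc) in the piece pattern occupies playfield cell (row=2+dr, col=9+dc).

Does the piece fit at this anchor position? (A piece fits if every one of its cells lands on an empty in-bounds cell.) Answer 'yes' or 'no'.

Check each piece cell at anchor (2, 9):
  offset (0,0) -> (2,9): empty -> OK
  offset (0,1) -> (2,10): out of bounds -> FAIL
  offset (1,0) -> (3,9): occupied ('#') -> FAIL
  offset (1,1) -> (3,10): out of bounds -> FAIL
All cells valid: no

Answer: no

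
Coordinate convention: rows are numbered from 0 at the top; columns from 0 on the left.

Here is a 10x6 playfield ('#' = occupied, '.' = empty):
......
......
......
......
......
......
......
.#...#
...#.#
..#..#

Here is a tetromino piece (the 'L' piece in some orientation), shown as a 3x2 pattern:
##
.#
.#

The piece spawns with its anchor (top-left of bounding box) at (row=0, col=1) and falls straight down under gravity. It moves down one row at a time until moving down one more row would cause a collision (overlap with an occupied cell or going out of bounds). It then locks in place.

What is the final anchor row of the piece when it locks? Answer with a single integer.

Spawn at (row=0, col=1). Try each row:
  row 0: fits
  row 1: fits
  row 2: fits
  row 3: fits
  row 4: fits
  row 5: fits
  row 6: fits
  row 7: blocked -> lock at row 6

Answer: 6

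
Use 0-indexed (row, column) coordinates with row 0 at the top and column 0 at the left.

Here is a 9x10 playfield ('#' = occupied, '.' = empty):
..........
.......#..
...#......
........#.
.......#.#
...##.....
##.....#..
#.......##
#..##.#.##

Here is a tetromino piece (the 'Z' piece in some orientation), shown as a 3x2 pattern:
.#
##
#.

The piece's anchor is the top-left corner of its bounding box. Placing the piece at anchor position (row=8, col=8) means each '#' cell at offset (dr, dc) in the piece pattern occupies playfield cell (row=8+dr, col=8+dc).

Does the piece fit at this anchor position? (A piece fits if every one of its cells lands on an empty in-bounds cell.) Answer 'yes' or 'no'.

Check each piece cell at anchor (8, 8):
  offset (0,1) -> (8,9): occupied ('#') -> FAIL
  offset (1,0) -> (9,8): out of bounds -> FAIL
  offset (1,1) -> (9,9): out of bounds -> FAIL
  offset (2,0) -> (10,8): out of bounds -> FAIL
All cells valid: no

Answer: no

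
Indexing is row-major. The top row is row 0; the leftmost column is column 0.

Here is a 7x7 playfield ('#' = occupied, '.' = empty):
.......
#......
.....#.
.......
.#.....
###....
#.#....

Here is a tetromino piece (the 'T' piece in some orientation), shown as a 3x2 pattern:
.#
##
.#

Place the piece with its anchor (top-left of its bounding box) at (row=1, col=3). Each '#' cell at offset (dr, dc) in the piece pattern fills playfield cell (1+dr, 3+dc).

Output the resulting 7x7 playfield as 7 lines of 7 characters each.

Answer: .......
#...#..
...###.
....#..
.#.....
###....
#.#....

Derivation:
Fill (1+0,3+1) = (1,4)
Fill (1+1,3+0) = (2,3)
Fill (1+1,3+1) = (2,4)
Fill (1+2,3+1) = (3,4)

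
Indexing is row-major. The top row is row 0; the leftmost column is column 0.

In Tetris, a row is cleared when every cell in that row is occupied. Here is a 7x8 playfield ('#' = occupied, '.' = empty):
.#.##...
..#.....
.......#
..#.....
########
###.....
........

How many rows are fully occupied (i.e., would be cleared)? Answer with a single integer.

Answer: 1

Derivation:
Check each row:
  row 0: 5 empty cells -> not full
  row 1: 7 empty cells -> not full
  row 2: 7 empty cells -> not full
  row 3: 7 empty cells -> not full
  row 4: 0 empty cells -> FULL (clear)
  row 5: 5 empty cells -> not full
  row 6: 8 empty cells -> not full
Total rows cleared: 1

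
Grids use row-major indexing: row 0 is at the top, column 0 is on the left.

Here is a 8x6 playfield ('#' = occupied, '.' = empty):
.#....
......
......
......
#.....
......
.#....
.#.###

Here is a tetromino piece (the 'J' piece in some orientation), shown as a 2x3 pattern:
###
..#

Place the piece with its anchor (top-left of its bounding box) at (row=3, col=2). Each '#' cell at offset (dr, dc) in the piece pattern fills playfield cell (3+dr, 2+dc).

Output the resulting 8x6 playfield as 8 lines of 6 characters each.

Fill (3+0,2+0) = (3,2)
Fill (3+0,2+1) = (3,3)
Fill (3+0,2+2) = (3,4)
Fill (3+1,2+2) = (4,4)

Answer: .#....
......
......
..###.
#...#.
......
.#....
.#.###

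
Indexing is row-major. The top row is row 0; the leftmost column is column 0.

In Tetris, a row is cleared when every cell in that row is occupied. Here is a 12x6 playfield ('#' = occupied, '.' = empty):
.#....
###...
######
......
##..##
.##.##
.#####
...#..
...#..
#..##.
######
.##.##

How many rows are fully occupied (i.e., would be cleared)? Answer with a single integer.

Answer: 2

Derivation:
Check each row:
  row 0: 5 empty cells -> not full
  row 1: 3 empty cells -> not full
  row 2: 0 empty cells -> FULL (clear)
  row 3: 6 empty cells -> not full
  row 4: 2 empty cells -> not full
  row 5: 2 empty cells -> not full
  row 6: 1 empty cell -> not full
  row 7: 5 empty cells -> not full
  row 8: 5 empty cells -> not full
  row 9: 3 empty cells -> not full
  row 10: 0 empty cells -> FULL (clear)
  row 11: 2 empty cells -> not full
Total rows cleared: 2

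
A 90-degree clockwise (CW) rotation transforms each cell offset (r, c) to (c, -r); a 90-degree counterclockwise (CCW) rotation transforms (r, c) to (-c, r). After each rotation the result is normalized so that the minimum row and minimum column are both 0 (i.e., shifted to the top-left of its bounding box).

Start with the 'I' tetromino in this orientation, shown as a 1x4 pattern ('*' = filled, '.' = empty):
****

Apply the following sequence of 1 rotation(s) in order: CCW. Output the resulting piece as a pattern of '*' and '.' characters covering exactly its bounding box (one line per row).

Answer: *
*
*
*

Derivation:
Start:
****
After rotation 1 (CCW):
*
*
*
*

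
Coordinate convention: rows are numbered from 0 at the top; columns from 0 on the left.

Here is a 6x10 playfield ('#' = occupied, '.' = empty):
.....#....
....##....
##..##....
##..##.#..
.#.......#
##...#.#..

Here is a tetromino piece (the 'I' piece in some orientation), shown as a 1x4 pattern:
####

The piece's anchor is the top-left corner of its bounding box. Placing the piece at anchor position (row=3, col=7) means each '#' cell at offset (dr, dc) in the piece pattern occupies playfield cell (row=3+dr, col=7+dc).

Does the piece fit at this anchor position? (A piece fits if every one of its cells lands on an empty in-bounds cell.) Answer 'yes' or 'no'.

Check each piece cell at anchor (3, 7):
  offset (0,0) -> (3,7): occupied ('#') -> FAIL
  offset (0,1) -> (3,8): empty -> OK
  offset (0,2) -> (3,9): empty -> OK
  offset (0,3) -> (3,10): out of bounds -> FAIL
All cells valid: no

Answer: no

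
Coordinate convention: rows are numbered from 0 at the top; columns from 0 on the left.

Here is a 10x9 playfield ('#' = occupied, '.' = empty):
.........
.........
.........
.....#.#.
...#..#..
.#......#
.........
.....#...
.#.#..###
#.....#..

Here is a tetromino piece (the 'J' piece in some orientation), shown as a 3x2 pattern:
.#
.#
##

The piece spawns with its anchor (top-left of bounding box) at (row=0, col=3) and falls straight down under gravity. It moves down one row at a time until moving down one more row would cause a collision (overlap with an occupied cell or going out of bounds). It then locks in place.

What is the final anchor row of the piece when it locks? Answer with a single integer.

Spawn at (row=0, col=3). Try each row:
  row 0: fits
  row 1: fits
  row 2: blocked -> lock at row 1

Answer: 1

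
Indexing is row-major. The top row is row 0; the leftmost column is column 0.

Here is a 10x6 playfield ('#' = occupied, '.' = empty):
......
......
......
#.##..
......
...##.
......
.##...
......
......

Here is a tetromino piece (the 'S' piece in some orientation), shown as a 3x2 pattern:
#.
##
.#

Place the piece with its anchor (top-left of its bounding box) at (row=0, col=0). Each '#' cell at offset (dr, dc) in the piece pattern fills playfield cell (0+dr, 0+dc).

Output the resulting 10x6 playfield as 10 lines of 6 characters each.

Fill (0+0,0+0) = (0,0)
Fill (0+1,0+0) = (1,0)
Fill (0+1,0+1) = (1,1)
Fill (0+2,0+1) = (2,1)

Answer: #.....
##....
.#....
#.##..
......
...##.
......
.##...
......
......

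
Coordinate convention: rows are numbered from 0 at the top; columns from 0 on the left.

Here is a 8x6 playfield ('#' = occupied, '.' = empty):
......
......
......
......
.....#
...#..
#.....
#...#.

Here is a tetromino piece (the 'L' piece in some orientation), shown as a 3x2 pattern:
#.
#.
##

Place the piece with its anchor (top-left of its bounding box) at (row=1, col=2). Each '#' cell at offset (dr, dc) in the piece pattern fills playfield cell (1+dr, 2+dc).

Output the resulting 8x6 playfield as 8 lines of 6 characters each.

Answer: ......
..#...
..#...
..##..
.....#
...#..
#.....
#...#.

Derivation:
Fill (1+0,2+0) = (1,2)
Fill (1+1,2+0) = (2,2)
Fill (1+2,2+0) = (3,2)
Fill (1+2,2+1) = (3,3)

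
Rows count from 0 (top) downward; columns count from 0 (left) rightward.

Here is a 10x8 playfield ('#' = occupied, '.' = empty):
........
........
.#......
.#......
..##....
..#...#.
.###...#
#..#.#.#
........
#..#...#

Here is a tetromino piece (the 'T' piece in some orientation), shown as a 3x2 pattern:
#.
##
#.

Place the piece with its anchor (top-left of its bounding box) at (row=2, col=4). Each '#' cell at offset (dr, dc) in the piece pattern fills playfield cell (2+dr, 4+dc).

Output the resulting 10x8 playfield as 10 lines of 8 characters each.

Fill (2+0,4+0) = (2,4)
Fill (2+1,4+0) = (3,4)
Fill (2+1,4+1) = (3,5)
Fill (2+2,4+0) = (4,4)

Answer: ........
........
.#..#...
.#..##..
..###...
..#...#.
.###...#
#..#.#.#
........
#..#...#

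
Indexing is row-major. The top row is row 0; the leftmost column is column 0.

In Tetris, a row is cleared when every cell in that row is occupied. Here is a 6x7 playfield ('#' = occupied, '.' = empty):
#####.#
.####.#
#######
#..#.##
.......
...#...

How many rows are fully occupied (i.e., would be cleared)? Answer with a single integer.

Check each row:
  row 0: 1 empty cell -> not full
  row 1: 2 empty cells -> not full
  row 2: 0 empty cells -> FULL (clear)
  row 3: 3 empty cells -> not full
  row 4: 7 empty cells -> not full
  row 5: 6 empty cells -> not full
Total rows cleared: 1

Answer: 1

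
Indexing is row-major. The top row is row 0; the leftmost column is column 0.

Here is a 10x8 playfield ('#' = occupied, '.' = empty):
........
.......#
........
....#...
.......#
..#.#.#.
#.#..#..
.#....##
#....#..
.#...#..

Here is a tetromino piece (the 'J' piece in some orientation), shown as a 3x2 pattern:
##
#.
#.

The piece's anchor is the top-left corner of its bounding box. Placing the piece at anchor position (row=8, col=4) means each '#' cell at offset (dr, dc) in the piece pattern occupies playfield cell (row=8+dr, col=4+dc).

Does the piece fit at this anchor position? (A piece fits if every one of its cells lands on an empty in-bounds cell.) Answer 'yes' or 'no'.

Check each piece cell at anchor (8, 4):
  offset (0,0) -> (8,4): empty -> OK
  offset (0,1) -> (8,5): occupied ('#') -> FAIL
  offset (1,0) -> (9,4): empty -> OK
  offset (2,0) -> (10,4): out of bounds -> FAIL
All cells valid: no

Answer: no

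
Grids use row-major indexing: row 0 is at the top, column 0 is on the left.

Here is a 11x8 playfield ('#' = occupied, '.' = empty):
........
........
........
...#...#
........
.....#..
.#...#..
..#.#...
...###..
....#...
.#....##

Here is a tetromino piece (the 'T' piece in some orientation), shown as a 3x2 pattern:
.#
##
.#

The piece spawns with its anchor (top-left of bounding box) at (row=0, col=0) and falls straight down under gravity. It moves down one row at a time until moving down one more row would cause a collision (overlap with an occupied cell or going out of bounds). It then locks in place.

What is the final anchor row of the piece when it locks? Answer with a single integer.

Spawn at (row=0, col=0). Try each row:
  row 0: fits
  row 1: fits
  row 2: fits
  row 3: fits
  row 4: blocked -> lock at row 3

Answer: 3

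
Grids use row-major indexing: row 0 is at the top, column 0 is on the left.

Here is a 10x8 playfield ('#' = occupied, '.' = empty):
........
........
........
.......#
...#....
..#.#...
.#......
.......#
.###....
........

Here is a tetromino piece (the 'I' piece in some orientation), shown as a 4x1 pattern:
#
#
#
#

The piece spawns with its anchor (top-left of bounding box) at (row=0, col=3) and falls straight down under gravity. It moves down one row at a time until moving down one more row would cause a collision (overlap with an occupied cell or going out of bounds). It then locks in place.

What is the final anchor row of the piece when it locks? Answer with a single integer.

Answer: 0

Derivation:
Spawn at (row=0, col=3). Try each row:
  row 0: fits
  row 1: blocked -> lock at row 0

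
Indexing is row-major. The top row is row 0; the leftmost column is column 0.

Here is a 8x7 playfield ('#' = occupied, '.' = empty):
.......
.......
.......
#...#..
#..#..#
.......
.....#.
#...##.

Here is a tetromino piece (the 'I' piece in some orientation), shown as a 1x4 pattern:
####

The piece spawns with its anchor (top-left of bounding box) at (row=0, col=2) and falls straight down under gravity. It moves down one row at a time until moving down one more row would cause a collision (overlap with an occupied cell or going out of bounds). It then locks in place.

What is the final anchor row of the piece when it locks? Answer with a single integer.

Spawn at (row=0, col=2). Try each row:
  row 0: fits
  row 1: fits
  row 2: fits
  row 3: blocked -> lock at row 2

Answer: 2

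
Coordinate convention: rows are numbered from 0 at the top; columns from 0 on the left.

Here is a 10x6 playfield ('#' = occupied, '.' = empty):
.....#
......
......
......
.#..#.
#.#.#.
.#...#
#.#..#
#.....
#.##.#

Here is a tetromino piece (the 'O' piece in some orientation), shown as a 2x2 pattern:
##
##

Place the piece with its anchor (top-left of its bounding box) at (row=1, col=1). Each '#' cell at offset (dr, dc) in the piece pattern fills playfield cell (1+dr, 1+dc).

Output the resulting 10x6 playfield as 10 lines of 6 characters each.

Answer: .....#
.##...
.##...
......
.#..#.
#.#.#.
.#...#
#.#..#
#.....
#.##.#

Derivation:
Fill (1+0,1+0) = (1,1)
Fill (1+0,1+1) = (1,2)
Fill (1+1,1+0) = (2,1)
Fill (1+1,1+1) = (2,2)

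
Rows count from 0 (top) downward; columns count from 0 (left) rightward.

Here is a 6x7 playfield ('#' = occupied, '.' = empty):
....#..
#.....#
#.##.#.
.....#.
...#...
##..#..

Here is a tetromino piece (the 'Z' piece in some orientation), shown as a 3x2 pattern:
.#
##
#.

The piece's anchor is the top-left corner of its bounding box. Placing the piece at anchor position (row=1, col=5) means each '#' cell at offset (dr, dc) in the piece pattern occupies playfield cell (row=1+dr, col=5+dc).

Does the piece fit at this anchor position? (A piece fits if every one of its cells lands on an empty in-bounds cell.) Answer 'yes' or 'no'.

Check each piece cell at anchor (1, 5):
  offset (0,1) -> (1,6): occupied ('#') -> FAIL
  offset (1,0) -> (2,5): occupied ('#') -> FAIL
  offset (1,1) -> (2,6): empty -> OK
  offset (2,0) -> (3,5): occupied ('#') -> FAIL
All cells valid: no

Answer: no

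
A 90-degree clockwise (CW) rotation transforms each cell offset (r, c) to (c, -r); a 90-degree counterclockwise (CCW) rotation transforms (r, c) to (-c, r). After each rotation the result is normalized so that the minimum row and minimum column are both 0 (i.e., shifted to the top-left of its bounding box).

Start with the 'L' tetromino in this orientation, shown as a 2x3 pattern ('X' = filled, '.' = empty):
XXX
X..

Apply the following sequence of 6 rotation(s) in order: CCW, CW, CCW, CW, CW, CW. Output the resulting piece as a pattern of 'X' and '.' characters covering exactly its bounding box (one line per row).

Start:
XXX
X..
After rotation 1 (CCW):
X.
X.
XX
After rotation 2 (CW):
XXX
X..
After rotation 3 (CCW):
X.
X.
XX
After rotation 4 (CW):
XXX
X..
After rotation 5 (CW):
XX
.X
.X
After rotation 6 (CW):
..X
XXX

Answer: ..X
XXX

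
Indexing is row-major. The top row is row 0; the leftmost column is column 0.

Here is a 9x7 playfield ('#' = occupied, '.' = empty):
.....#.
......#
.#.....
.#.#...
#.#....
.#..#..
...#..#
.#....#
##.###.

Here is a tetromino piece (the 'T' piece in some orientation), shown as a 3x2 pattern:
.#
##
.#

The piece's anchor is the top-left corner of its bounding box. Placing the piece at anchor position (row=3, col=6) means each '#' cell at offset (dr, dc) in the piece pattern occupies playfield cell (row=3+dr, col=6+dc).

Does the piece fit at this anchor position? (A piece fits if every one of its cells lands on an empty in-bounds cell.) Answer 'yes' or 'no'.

Check each piece cell at anchor (3, 6):
  offset (0,1) -> (3,7): out of bounds -> FAIL
  offset (1,0) -> (4,6): empty -> OK
  offset (1,1) -> (4,7): out of bounds -> FAIL
  offset (2,1) -> (5,7): out of bounds -> FAIL
All cells valid: no

Answer: no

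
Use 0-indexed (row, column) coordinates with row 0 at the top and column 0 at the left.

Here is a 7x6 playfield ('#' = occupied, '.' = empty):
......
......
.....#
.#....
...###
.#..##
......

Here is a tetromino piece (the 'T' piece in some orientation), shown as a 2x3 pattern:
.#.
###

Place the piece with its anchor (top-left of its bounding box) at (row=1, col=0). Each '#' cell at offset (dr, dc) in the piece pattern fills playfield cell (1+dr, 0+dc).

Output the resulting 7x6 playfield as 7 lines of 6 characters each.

Fill (1+0,0+1) = (1,1)
Fill (1+1,0+0) = (2,0)
Fill (1+1,0+1) = (2,1)
Fill (1+1,0+2) = (2,2)

Answer: ......
.#....
###..#
.#....
...###
.#..##
......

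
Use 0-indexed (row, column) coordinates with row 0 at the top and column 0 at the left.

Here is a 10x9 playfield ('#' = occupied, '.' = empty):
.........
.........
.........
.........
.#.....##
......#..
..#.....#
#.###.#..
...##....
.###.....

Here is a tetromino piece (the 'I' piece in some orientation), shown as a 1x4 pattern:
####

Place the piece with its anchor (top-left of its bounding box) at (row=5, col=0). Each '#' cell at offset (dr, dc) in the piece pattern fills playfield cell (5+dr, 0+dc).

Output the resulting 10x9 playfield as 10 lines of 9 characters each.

Fill (5+0,0+0) = (5,0)
Fill (5+0,0+1) = (5,1)
Fill (5+0,0+2) = (5,2)
Fill (5+0,0+3) = (5,3)

Answer: .........
.........
.........
.........
.#.....##
####..#..
..#.....#
#.###.#..
...##....
.###.....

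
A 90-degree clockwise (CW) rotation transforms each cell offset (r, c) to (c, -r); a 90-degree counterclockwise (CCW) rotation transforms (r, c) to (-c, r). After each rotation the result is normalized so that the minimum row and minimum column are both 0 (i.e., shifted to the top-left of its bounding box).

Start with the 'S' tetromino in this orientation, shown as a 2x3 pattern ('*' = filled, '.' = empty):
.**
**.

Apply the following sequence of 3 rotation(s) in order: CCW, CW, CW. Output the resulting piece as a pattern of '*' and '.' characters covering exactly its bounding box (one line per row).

Answer: *.
**
.*

Derivation:
Start:
.**
**.
After rotation 1 (CCW):
*.
**
.*
After rotation 2 (CW):
.**
**.
After rotation 3 (CW):
*.
**
.*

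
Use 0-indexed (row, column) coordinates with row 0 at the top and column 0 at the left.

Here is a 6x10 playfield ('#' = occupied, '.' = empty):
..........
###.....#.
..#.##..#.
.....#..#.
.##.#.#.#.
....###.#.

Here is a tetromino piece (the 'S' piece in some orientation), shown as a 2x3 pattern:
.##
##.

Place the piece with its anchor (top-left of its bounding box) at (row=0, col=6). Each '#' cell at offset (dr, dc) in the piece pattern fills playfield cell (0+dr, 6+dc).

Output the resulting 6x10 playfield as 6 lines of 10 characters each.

Answer: .......##.
###...###.
..#.##..#.
.....#..#.
.##.#.#.#.
....###.#.

Derivation:
Fill (0+0,6+1) = (0,7)
Fill (0+0,6+2) = (0,8)
Fill (0+1,6+0) = (1,6)
Fill (0+1,6+1) = (1,7)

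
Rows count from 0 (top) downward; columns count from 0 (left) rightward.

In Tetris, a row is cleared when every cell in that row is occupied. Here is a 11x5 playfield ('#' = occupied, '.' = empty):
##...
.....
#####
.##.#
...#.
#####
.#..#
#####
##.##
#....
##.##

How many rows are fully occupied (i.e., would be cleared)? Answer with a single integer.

Answer: 3

Derivation:
Check each row:
  row 0: 3 empty cells -> not full
  row 1: 5 empty cells -> not full
  row 2: 0 empty cells -> FULL (clear)
  row 3: 2 empty cells -> not full
  row 4: 4 empty cells -> not full
  row 5: 0 empty cells -> FULL (clear)
  row 6: 3 empty cells -> not full
  row 7: 0 empty cells -> FULL (clear)
  row 8: 1 empty cell -> not full
  row 9: 4 empty cells -> not full
  row 10: 1 empty cell -> not full
Total rows cleared: 3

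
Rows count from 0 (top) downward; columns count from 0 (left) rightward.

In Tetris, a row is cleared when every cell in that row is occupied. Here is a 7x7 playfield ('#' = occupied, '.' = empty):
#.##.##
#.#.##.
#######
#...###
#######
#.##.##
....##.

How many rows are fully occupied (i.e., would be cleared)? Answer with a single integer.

Answer: 2

Derivation:
Check each row:
  row 0: 2 empty cells -> not full
  row 1: 3 empty cells -> not full
  row 2: 0 empty cells -> FULL (clear)
  row 3: 3 empty cells -> not full
  row 4: 0 empty cells -> FULL (clear)
  row 5: 2 empty cells -> not full
  row 6: 5 empty cells -> not full
Total rows cleared: 2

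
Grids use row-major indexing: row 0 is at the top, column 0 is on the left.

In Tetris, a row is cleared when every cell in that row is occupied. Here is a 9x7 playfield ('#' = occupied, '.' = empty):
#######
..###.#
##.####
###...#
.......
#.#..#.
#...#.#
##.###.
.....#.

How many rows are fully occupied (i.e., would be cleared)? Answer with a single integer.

Check each row:
  row 0: 0 empty cells -> FULL (clear)
  row 1: 3 empty cells -> not full
  row 2: 1 empty cell -> not full
  row 3: 3 empty cells -> not full
  row 4: 7 empty cells -> not full
  row 5: 4 empty cells -> not full
  row 6: 4 empty cells -> not full
  row 7: 2 empty cells -> not full
  row 8: 6 empty cells -> not full
Total rows cleared: 1

Answer: 1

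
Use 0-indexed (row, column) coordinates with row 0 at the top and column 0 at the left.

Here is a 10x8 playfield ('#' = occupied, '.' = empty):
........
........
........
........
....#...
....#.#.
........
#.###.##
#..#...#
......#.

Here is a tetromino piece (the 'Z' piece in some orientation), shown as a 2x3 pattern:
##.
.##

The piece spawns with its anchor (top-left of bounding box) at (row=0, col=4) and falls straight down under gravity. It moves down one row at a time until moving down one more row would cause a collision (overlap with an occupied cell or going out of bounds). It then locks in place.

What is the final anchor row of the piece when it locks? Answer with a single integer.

Answer: 3

Derivation:
Spawn at (row=0, col=4). Try each row:
  row 0: fits
  row 1: fits
  row 2: fits
  row 3: fits
  row 4: blocked -> lock at row 3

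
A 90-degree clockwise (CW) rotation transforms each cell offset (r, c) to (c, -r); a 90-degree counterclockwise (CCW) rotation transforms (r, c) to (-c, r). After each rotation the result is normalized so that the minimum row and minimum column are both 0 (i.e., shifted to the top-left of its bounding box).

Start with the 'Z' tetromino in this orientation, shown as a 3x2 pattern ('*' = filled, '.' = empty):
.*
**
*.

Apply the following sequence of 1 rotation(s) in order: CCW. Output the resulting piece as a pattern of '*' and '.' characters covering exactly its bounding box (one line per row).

Start:
.*
**
*.
After rotation 1 (CCW):
**.
.**

Answer: **.
.**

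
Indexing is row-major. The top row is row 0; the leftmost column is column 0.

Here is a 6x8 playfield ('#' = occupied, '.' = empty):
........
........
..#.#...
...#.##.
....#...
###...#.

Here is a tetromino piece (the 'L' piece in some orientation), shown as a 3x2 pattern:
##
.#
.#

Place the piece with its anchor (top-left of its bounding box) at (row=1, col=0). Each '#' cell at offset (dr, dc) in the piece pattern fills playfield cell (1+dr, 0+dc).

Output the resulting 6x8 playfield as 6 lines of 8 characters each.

Answer: ........
##......
.##.#...
.#.#.##.
....#...
###...#.

Derivation:
Fill (1+0,0+0) = (1,0)
Fill (1+0,0+1) = (1,1)
Fill (1+1,0+1) = (2,1)
Fill (1+2,0+1) = (3,1)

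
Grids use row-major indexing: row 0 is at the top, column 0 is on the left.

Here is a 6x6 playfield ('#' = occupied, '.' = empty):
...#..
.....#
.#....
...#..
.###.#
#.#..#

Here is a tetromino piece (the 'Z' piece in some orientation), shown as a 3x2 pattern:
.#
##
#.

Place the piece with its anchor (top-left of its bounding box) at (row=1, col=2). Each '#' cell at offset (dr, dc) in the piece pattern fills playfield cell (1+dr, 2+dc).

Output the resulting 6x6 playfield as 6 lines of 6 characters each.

Fill (1+0,2+1) = (1,3)
Fill (1+1,2+0) = (2,2)
Fill (1+1,2+1) = (2,3)
Fill (1+2,2+0) = (3,2)

Answer: ...#..
...#.#
.###..
..##..
.###.#
#.#..#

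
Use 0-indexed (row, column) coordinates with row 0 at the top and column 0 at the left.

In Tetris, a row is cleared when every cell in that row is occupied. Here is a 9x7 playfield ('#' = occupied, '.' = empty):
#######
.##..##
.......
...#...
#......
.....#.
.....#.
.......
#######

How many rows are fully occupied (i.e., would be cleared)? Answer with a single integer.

Answer: 2

Derivation:
Check each row:
  row 0: 0 empty cells -> FULL (clear)
  row 1: 3 empty cells -> not full
  row 2: 7 empty cells -> not full
  row 3: 6 empty cells -> not full
  row 4: 6 empty cells -> not full
  row 5: 6 empty cells -> not full
  row 6: 6 empty cells -> not full
  row 7: 7 empty cells -> not full
  row 8: 0 empty cells -> FULL (clear)
Total rows cleared: 2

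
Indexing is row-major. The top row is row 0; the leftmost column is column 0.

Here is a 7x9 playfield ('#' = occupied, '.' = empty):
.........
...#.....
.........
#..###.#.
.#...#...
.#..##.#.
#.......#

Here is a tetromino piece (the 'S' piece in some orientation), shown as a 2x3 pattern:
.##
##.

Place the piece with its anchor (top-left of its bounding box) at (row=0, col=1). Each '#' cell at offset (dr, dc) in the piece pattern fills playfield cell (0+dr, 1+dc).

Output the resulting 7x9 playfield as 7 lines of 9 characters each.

Answer: ..##.....
.###.....
.........
#..###.#.
.#...#...
.#..##.#.
#.......#

Derivation:
Fill (0+0,1+1) = (0,2)
Fill (0+0,1+2) = (0,3)
Fill (0+1,1+0) = (1,1)
Fill (0+1,1+1) = (1,2)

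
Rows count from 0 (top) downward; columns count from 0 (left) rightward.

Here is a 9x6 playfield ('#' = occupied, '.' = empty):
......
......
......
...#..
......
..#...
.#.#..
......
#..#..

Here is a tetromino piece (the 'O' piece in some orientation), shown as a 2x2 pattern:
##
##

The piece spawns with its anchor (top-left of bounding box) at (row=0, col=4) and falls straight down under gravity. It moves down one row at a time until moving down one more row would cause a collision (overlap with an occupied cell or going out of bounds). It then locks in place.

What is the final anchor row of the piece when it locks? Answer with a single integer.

Spawn at (row=0, col=4). Try each row:
  row 0: fits
  row 1: fits
  row 2: fits
  row 3: fits
  row 4: fits
  row 5: fits
  row 6: fits
  row 7: fits
  row 8: blocked -> lock at row 7

Answer: 7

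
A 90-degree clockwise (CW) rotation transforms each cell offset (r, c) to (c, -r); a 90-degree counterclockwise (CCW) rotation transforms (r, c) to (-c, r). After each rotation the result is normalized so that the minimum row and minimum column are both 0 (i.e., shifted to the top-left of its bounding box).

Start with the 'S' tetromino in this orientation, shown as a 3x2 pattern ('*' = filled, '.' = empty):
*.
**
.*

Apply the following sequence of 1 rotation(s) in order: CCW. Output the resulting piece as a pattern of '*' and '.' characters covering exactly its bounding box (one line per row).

Start:
*.
**
.*
After rotation 1 (CCW):
.**
**.

Answer: .**
**.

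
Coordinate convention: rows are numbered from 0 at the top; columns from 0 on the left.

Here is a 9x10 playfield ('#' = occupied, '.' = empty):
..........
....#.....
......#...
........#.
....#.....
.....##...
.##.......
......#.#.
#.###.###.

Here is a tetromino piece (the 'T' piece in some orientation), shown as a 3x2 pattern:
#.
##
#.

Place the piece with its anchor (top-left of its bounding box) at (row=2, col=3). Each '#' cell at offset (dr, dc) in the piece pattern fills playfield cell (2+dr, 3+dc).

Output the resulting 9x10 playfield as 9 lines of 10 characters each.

Answer: ..........
....#.....
...#..#...
...##...#.
...##.....
.....##...
.##.......
......#.#.
#.###.###.

Derivation:
Fill (2+0,3+0) = (2,3)
Fill (2+1,3+0) = (3,3)
Fill (2+1,3+1) = (3,4)
Fill (2+2,3+0) = (4,3)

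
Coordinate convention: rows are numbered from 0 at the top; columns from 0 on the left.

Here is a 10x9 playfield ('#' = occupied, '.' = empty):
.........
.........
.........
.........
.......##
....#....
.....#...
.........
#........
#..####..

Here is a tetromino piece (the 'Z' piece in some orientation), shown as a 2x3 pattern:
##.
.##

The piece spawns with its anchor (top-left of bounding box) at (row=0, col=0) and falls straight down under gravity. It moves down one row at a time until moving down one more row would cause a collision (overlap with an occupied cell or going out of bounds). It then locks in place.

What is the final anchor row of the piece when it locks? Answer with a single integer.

Spawn at (row=0, col=0). Try each row:
  row 0: fits
  row 1: fits
  row 2: fits
  row 3: fits
  row 4: fits
  row 5: fits
  row 6: fits
  row 7: fits
  row 8: blocked -> lock at row 7

Answer: 7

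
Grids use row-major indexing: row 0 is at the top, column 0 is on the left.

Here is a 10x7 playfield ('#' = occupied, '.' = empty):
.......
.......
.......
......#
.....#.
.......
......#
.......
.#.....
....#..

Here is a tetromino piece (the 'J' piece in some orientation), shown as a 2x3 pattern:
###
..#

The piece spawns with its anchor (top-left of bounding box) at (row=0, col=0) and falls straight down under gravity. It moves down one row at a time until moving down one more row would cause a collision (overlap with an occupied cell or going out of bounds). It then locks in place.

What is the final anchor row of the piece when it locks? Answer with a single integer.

Answer: 7

Derivation:
Spawn at (row=0, col=0). Try each row:
  row 0: fits
  row 1: fits
  row 2: fits
  row 3: fits
  row 4: fits
  row 5: fits
  row 6: fits
  row 7: fits
  row 8: blocked -> lock at row 7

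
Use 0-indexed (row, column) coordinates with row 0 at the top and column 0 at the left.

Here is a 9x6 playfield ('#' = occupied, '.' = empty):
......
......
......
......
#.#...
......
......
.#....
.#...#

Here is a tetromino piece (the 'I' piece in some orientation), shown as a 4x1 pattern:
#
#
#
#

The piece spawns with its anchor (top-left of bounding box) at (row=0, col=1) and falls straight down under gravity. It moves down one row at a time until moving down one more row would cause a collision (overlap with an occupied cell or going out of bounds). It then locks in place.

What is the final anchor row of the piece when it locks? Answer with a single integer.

Spawn at (row=0, col=1). Try each row:
  row 0: fits
  row 1: fits
  row 2: fits
  row 3: fits
  row 4: blocked -> lock at row 3

Answer: 3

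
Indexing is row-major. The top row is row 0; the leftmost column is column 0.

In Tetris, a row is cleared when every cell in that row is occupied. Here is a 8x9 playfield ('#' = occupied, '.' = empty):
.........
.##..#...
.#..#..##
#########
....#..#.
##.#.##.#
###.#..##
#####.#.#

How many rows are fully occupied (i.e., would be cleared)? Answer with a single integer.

Check each row:
  row 0: 9 empty cells -> not full
  row 1: 6 empty cells -> not full
  row 2: 5 empty cells -> not full
  row 3: 0 empty cells -> FULL (clear)
  row 4: 7 empty cells -> not full
  row 5: 3 empty cells -> not full
  row 6: 3 empty cells -> not full
  row 7: 2 empty cells -> not full
Total rows cleared: 1

Answer: 1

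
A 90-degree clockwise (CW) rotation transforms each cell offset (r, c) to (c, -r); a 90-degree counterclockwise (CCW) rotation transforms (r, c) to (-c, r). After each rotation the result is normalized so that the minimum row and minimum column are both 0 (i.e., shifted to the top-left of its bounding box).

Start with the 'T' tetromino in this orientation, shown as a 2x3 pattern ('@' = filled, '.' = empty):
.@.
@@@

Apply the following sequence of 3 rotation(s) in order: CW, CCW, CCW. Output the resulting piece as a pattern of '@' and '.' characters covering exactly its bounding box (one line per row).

Answer: .@
@@
.@

Derivation:
Start:
.@.
@@@
After rotation 1 (CW):
@.
@@
@.
After rotation 2 (CCW):
.@.
@@@
After rotation 3 (CCW):
.@
@@
.@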